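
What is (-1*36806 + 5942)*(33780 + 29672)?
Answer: -1958382528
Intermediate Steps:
(-1*36806 + 5942)*(33780 + 29672) = (-36806 + 5942)*63452 = -30864*63452 = -1958382528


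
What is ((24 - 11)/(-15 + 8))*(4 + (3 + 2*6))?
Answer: -247/7 ≈ -35.286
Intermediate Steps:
((24 - 11)/(-15 + 8))*(4 + (3 + 2*6)) = (13/(-7))*(4 + (3 + 12)) = (13*(-⅐))*(4 + 15) = -13/7*19 = -247/7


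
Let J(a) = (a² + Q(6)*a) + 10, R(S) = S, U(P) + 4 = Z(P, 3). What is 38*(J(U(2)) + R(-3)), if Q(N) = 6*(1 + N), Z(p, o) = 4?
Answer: 266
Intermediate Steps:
U(P) = 0 (U(P) = -4 + 4 = 0)
Q(N) = 6 + 6*N
J(a) = 10 + a² + 42*a (J(a) = (a² + (6 + 6*6)*a) + 10 = (a² + (6 + 36)*a) + 10 = (a² + 42*a) + 10 = 10 + a² + 42*a)
38*(J(U(2)) + R(-3)) = 38*((10 + 0² + 42*0) - 3) = 38*((10 + 0 + 0) - 3) = 38*(10 - 3) = 38*7 = 266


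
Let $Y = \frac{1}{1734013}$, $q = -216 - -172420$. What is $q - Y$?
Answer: $\frac{298603974651}{1734013} \approx 1.722 \cdot 10^{5}$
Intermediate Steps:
$q = 172204$ ($q = -216 + 172420 = 172204$)
$Y = \frac{1}{1734013} \approx 5.767 \cdot 10^{-7}$
$q - Y = 172204 - \frac{1}{1734013} = \frac{298603974651}{1734013}$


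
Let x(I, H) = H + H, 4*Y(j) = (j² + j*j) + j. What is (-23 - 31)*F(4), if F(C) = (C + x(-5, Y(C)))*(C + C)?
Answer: -9504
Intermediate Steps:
Y(j) = j²/2 + j/4 (Y(j) = ((j² + j*j) + j)/4 = ((j² + j²) + j)/4 = (2*j² + j)/4 = (j + 2*j²)/4 = j²/2 + j/4)
x(I, H) = 2*H
F(C) = 2*C*(C + C*(1 + 2*C)/2) (F(C) = (C + 2*(C*(1 + 2*C)/4))*(C + C) = (C + C*(1 + 2*C)/2)*(2*C) = 2*C*(C + C*(1 + 2*C)/2))
(-23 - 31)*F(4) = (-23 - 31)*(4²*(3 + 2*4)) = -864*(3 + 8) = -864*11 = -54*176 = -9504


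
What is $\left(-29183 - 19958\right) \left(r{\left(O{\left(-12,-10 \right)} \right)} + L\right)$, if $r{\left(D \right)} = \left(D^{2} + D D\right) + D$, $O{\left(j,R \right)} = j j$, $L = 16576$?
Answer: $-2859613072$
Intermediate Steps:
$O{\left(j,R \right)} = j^{2}$
$r{\left(D \right)} = D + 2 D^{2}$ ($r{\left(D \right)} = \left(D^{2} + D^{2}\right) + D = 2 D^{2} + D = D + 2 D^{2}$)
$\left(-29183 - 19958\right) \left(r{\left(O{\left(-12,-10 \right)} \right)} + L\right) = \left(-29183 - 19958\right) \left(\left(-12\right)^{2} \left(1 + 2 \left(-12\right)^{2}\right) + 16576\right) = - 49141 \left(144 \left(1 + 2 \cdot 144\right) + 16576\right) = - 49141 \left(144 \left(1 + 288\right) + 16576\right) = - 49141 \left(144 \cdot 289 + 16576\right) = - 49141 \left(41616 + 16576\right) = \left(-49141\right) 58192 = -2859613072$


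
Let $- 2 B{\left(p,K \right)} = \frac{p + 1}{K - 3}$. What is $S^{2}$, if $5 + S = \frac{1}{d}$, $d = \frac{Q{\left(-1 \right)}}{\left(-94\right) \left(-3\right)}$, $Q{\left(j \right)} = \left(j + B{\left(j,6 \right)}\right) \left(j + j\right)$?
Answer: $18496$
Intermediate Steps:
$B{\left(p,K \right)} = - \frac{1 + p}{2 \left(-3 + K\right)}$ ($B{\left(p,K \right)} = - \frac{\left(p + 1\right) \frac{1}{K - 3}}{2} = - \frac{\left(1 + p\right) \frac{1}{-3 + K}}{2} = - \frac{\frac{1}{-3 + K} \left(1 + p\right)}{2} = - \frac{1 + p}{2 \left(-3 + K\right)}$)
$Q{\left(j \right)} = 2 j \left(- \frac{1}{6} + \frac{5 j}{6}\right)$ ($Q{\left(j \right)} = \left(j + \frac{-1 - j}{2 \left(-3 + 6\right)}\right) \left(j + j\right) = \left(j + \frac{-1 - j}{2 \cdot 3}\right) 2 j = \left(j + \frac{1}{2} \cdot \frac{1}{3} \left(-1 - j\right)\right) 2 j = \left(j - \left(\frac{1}{6} + \frac{j}{6}\right)\right) 2 j = \left(- \frac{1}{6} + \frac{5 j}{6}\right) 2 j = 2 j \left(- \frac{1}{6} + \frac{5 j}{6}\right)$)
$d = \frac{1}{141}$ ($d = \frac{\frac{1}{3} \left(-1\right) \left(-1 + 5 \left(-1\right)\right)}{\left(-94\right) \left(-3\right)} = \frac{\frac{1}{3} \left(-1\right) \left(-1 - 5\right)}{282} = \frac{1}{3} \left(-1\right) \left(-6\right) \frac{1}{282} = 2 \cdot \frac{1}{282} = \frac{1}{141} \approx 0.0070922$)
$S = 136$ ($S = -5 + \frac{1}{\frac{1}{141}} = -5 + 141 = 136$)
$S^{2} = 136^{2} = 18496$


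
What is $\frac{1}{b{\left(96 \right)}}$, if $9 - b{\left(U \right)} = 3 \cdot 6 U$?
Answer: $- \frac{1}{1719} \approx -0.00058173$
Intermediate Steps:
$b{\left(U \right)} = 9 - 18 U$ ($b{\left(U \right)} = 9 - 3 \cdot 6 U = 9 - 18 U$)
$\frac{1}{b{\left(96 \right)}} = \frac{1}{9 - 1728} = \frac{1}{-1719} = - \frac{1}{1719}$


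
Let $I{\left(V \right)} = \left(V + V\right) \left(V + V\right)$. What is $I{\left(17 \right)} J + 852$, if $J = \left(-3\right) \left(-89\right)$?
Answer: $309504$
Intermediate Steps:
$J = 267$
$I{\left(V \right)} = 4 V^{2}$ ($I{\left(V \right)} = 2 V 2 V = 4 V^{2}$)
$I{\left(17 \right)} J + 852 = 4 \cdot 17^{2} \cdot 267 + 852 = 4 \cdot 289 \cdot 267 + 852 = 1156 \cdot 267 + 852 = 308652 + 852 = 309504$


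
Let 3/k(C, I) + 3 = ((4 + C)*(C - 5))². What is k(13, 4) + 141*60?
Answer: 156450783/18493 ≈ 8460.0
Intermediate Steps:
k(C, I) = 3/(-3 + (-5 + C)²*(4 + C)²) (k(C, I) = 3/(-3 + ((4 + C)*(C - 5))²) = 3/(-3 + ((4 + C)*(-5 + C))²) = 3/(-3 + ((-5 + C)*(4 + C))²) = 3/(-3 + (-5 + C)²*(4 + C)²))
k(13, 4) + 141*60 = 3/(-3 + (-5 + 13)²*(4 + 13)²) + 141*60 = 3/(-3 + 8²*17²) + 8460 = 3/(-3 + 64*289) + 8460 = 3/(-3 + 18496) + 8460 = 3/18493 + 8460 = 156450783/18493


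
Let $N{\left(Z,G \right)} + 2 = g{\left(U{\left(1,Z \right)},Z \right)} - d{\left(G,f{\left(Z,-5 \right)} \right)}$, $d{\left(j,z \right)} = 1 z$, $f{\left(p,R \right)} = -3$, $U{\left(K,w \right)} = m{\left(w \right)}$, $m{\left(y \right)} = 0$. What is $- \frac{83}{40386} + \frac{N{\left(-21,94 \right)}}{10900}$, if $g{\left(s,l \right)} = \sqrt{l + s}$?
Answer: $- \frac{432157}{220103700} + \frac{i \sqrt{21}}{10900} \approx -0.0019634 + 0.00042042 i$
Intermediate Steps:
$U{\left(K,w \right)} = 0$
$d{\left(j,z \right)} = z$
$N{\left(Z,G \right)} = 1 + \sqrt{Z}$ ($N{\left(Z,G \right)} = -2 + \left(\sqrt{Z + 0} - -3\right) = -2 + \left(\sqrt{Z} + 3\right) = -2 + \left(3 + \sqrt{Z}\right) = 1 + \sqrt{Z}$)
$- \frac{83}{40386} + \frac{N{\left(-21,94 \right)}}{10900} = - \frac{83}{40386} + \frac{1 + \sqrt{-21}}{10900} = \left(-83\right) \frac{1}{40386} + \left(1 + i \sqrt{21}\right) \frac{1}{10900} = - \frac{83}{40386} + \left(\frac{1}{10900} + \frac{i \sqrt{21}}{10900}\right) = - \frac{432157}{220103700} + \frac{i \sqrt{21}}{10900}$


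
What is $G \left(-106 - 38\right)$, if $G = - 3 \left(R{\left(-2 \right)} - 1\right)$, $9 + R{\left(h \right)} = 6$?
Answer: $-1728$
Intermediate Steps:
$R{\left(h \right)} = -3$ ($R{\left(h \right)} = -9 + 6 = -3$)
$G = 12$ ($G = - 3 \left(-3 - 1\right) = \left(-3\right) \left(-4\right) = 12$)
$G \left(-106 - 38\right) = 12 \left(-106 - 38\right) = 12 \left(-144\right) = -1728$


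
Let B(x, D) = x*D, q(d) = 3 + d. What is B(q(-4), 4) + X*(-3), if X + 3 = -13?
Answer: 44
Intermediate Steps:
B(x, D) = D*x
X = -16 (X = -3 - 13 = -16)
B(q(-4), 4) + X*(-3) = 4*(3 - 4) - 16*(-3) = 4*(-1) + 48 = -4 + 48 = 44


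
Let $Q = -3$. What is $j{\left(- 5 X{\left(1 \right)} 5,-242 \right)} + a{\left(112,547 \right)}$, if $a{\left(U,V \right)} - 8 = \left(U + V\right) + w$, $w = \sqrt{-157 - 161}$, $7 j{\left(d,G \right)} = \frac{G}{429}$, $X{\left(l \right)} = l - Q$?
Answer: $\frac{182069}{273} + i \sqrt{318} \approx 666.92 + 17.833 i$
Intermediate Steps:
$X{\left(l \right)} = 3 + l$ ($X{\left(l \right)} = l - -3 = l + 3 = 3 + l$)
$j{\left(d,G \right)} = \frac{G}{3003}$ ($j{\left(d,G \right)} = \frac{G \frac{1}{429}}{7} = \frac{\frac{1}{429} G}{7} = \frac{G}{3003}$)
$w = i \sqrt{318}$ ($w = \sqrt{-318} = i \sqrt{318} \approx 17.833 i$)
$a{\left(U,V \right)} = 8 + U + V + i \sqrt{318}$ ($a{\left(U,V \right)} = 8 + \left(\left(U + V\right) + i \sqrt{318}\right) = 8 + \left(U + V + i \sqrt{318}\right) = 8 + U + V + i \sqrt{318}$)
$j{\left(- 5 X{\left(1 \right)} 5,-242 \right)} + a{\left(112,547 \right)} = \frac{1}{3003} \left(-242\right) + \left(8 + 112 + 547 + i \sqrt{318}\right) = - \frac{22}{273} + \left(667 + i \sqrt{318}\right) = \frac{182069}{273} + i \sqrt{318}$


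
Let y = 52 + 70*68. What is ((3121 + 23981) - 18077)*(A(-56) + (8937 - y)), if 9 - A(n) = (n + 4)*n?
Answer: 11028550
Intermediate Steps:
A(n) = 9 - n*(4 + n) (A(n) = 9 - (n + 4)*n = 9 - (4 + n)*n = 9 - n*(4 + n))
y = 4812 (y = 52 + 4760 = 4812)
((3121 + 23981) - 18077)*(A(-56) + (8937 - y)) = ((3121 + 23981) - 18077)*((9 - 1*(-56)² - 4*(-56)) + (8937 - 1*4812)) = (27102 - 18077)*((9 - 1*3136 + 224) + (8937 - 4812)) = 9025*((9 - 3136 + 224) + 4125) = 9025*(-2903 + 4125) = 9025*1222 = 11028550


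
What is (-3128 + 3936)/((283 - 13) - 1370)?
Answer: -202/275 ≈ -0.73455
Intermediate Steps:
(-3128 + 3936)/((283 - 13) - 1370) = 808/(270 - 1370) = 808/(-1100) = 808*(-1/1100) = -202/275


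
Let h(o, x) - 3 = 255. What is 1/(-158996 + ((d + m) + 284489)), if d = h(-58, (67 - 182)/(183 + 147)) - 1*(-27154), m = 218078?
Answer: 1/370983 ≈ 2.6955e-6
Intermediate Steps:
h(o, x) = 258 (h(o, x) = 3 + 255 = 258)
d = 27412 (d = 258 - 1*(-27154) = 258 + 27154 = 27412)
1/(-158996 + ((d + m) + 284489)) = 1/(-158996 + ((27412 + 218078) + 284489)) = 1/(-158996 + (245490 + 284489)) = 1/(-158996 + 529979) = 1/370983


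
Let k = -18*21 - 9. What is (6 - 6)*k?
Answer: 0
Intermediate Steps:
k = -387 (k = -378 - 9 = -387)
(6 - 6)*k = (6 - 6)*(-387) = 0*(-387) = 0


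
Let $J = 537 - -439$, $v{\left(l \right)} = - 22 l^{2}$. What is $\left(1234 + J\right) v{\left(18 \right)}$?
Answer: $-15752880$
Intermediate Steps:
$J = 976$ ($J = 537 + 439 = 976$)
$\left(1234 + J\right) v{\left(18 \right)} = \left(1234 + 976\right) \left(- 22 \cdot 18^{2}\right) = 2210 \left(\left(-22\right) 324\right) = 2210 \left(-7128\right) = -15752880$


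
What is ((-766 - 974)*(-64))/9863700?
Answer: 1856/164395 ≈ 0.011290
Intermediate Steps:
((-766 - 974)*(-64))/9863700 = -1740*(-64)*(1/9863700) = 111360*(1/9863700) = 1856/164395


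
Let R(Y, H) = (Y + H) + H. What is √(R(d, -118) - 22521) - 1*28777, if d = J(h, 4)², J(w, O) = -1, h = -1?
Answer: -28777 + 2*I*√5689 ≈ -28777.0 + 150.85*I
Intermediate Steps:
d = 1 (d = (-1)² = 1)
R(Y, H) = Y + 2*H (R(Y, H) = (H + Y) + H = Y + 2*H)
√(R(d, -118) - 22521) - 1*28777 = √((1 + 2*(-118)) - 22521) - 1*28777 = √((1 - 236) - 22521) - 28777 = √(-235 - 22521) - 28777 = √(-22756) - 28777 = 2*I*√5689 - 28777 = -28777 + 2*I*√5689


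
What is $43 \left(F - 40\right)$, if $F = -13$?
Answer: $-2279$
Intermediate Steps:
$43 \left(F - 40\right) = 43 \left(-13 - 40\right) = 43 \left(-53\right) = -2279$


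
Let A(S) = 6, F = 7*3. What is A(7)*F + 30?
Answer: 156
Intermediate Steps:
F = 21
A(7)*F + 30 = 6*21 + 30 = 126 + 30 = 156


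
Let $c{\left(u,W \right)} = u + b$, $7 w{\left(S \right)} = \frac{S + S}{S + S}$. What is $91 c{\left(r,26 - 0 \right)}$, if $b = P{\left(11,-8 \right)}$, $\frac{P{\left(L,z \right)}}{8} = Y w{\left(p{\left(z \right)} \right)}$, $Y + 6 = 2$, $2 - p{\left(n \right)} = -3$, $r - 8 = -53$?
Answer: $-4511$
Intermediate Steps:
$r = -45$ ($r = 8 - 53 = -45$)
$p{\left(n \right)} = 5$ ($p{\left(n \right)} = 2 - -3 = 2 + 3 = 5$)
$w{\left(S \right)} = \frac{1}{7}$ ($w{\left(S \right)} = \frac{\left(S + S\right) \frac{1}{S + S}}{7} = \frac{2 S \frac{1}{2 S}}{7} = \frac{1}{7} \cdot 1 = \frac{1}{7}$)
$Y = -4$ ($Y = -6 + 2 = -4$)
$P{\left(L,z \right)} = - \frac{32}{7}$ ($P{\left(L,z \right)} = 8 \left(\left(-4\right) \frac{1}{7}\right) = 8 \left(- \frac{4}{7}\right) = - \frac{32}{7}$)
$b = - \frac{32}{7} \approx -4.5714$
$c{\left(u,W \right)} = - \frac{32}{7} + u$ ($c{\left(u,W \right)} = u - \frac{32}{7} = - \frac{32}{7} + u$)
$91 c{\left(r,26 - 0 \right)} = 91 \left(- \frac{32}{7} - 45\right) = 91 \left(- \frac{347}{7}\right) = -4511$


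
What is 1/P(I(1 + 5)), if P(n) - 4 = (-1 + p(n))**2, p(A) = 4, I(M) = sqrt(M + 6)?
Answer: 1/13 ≈ 0.076923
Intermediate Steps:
I(M) = sqrt(6 + M)
P(n) = 13 (P(n) = 4 + (-1 + 4)**2 = 4 + 3**2 = 4 + 9 = 13)
1/P(I(1 + 5)) = 1/13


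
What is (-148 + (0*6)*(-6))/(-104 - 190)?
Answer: 74/147 ≈ 0.50340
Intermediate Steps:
(-148 + (0*6)*(-6))/(-104 - 190) = (-148 + 0*(-6))/(-294) = (-148 + 0)*(-1/294) = -148*(-1/294) = 74/147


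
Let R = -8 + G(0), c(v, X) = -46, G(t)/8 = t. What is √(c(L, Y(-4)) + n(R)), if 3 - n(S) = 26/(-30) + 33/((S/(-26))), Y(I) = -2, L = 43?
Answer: I*√134445/30 ≈ 12.222*I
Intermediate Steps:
G(t) = 8*t
R = -8 (R = -8 + 8*0 = -8 + 0 = -8)
n(S) = 58/15 + 858/S (n(S) = 3 - (26/(-30) + 33/((S/(-26)))) = 3 - (26*(-1/30) + 33/((S*(-1/26)))) = 3 - (-13/15 + 33/((-S/26))) = 3 - (-13/15 + 33*(-26/S)) = 3 - (-13/15 - 858/S) = 3 + (13/15 + 858/S) = 58/15 + 858/S)
√(c(L, Y(-4)) + n(R)) = √(-46 + (58/15 + 858/(-8))) = √(-46 + (58/15 + 858*(-⅛))) = √(-46 + (58/15 - 429/4)) = √(-46 - 6203/60) = √(-8963/60) = I*√134445/30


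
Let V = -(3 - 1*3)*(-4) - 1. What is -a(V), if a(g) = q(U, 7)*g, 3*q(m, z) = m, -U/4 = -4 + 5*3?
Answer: -44/3 ≈ -14.667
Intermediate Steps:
U = -44 (U = -4*(-4 + 5*3) = -4*(-4 + 15) = -4*11 = -44)
q(m, z) = m/3
V = -1 (V = -(3 - 3)*(-4) - 1 = -1*0*(-4) - 1 = 0*(-4) - 1 = 0 - 1 = -1)
a(g) = -44*g/3 (a(g) = ((1/3)*(-44))*g = -44*g/3)
-a(V) = -(-44)*(-1)/3 = -1*44/3 = -44/3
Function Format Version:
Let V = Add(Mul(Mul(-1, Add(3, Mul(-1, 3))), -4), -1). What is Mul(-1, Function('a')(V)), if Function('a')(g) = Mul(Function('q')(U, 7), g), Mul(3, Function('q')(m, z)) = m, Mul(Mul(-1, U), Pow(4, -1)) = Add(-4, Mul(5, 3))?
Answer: Rational(-44, 3) ≈ -14.667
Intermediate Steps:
U = -44 (U = Mul(-4, Add(-4, Mul(5, 3))) = Mul(-4, Add(-4, 15)) = Mul(-4, 11) = -44)
Function('q')(m, z) = Mul(Rational(1, 3), m)
V = -1 (V = Add(Mul(Mul(-1, Add(3, -3)), -4), -1) = Add(Mul(Mul(-1, 0), -4), -1) = Add(Mul(0, -4), -1) = Add(0, -1) = -1)
Function('a')(g) = Mul(Rational(-44, 3), g) (Function('a')(g) = Mul(Mul(Rational(1, 3), -44), g) = Mul(Rational(-44, 3), g))
Mul(-1, Function('a')(V)) = Mul(-1, Mul(Rational(-44, 3), -1)) = Mul(-1, Rational(44, 3)) = Rational(-44, 3)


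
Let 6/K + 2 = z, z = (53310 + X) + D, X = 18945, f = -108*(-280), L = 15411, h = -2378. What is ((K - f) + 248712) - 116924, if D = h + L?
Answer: 4330311367/42643 ≈ 1.0155e+5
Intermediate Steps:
f = 30240
D = 13033 (D = -2378 + 15411 = 13033)
z = 85288 (z = (53310 + 18945) + 13033 = 72255 + 13033 = 85288)
K = 3/42643 (K = 6/(-2 + 85288) = 6/85286 = 6*(1/85286) = 3/42643 ≈ 7.0352e-5)
((K - f) + 248712) - 116924 = ((3/42643 - 1*30240) + 248712) - 116924 = ((3/42643 - 30240) + 248712) - 116924 = (-1289524317/42643 + 248712) - 116924 = 9316301499/42643 - 116924 = 4330311367/42643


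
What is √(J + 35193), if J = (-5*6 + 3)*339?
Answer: 2*√6510 ≈ 161.37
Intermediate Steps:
J = -9153 (J = (-30 + 3)*339 = -27*339 = -9153)
√(J + 35193) = √(-9153 + 35193) = √26040 = 2*√6510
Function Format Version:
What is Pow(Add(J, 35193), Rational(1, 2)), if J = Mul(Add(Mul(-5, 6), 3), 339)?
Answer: Mul(2, Pow(6510, Rational(1, 2))) ≈ 161.37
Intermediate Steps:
J = -9153 (J = Mul(Add(-30, 3), 339) = Mul(-27, 339) = -9153)
Pow(Add(J, 35193), Rational(1, 2)) = Pow(Add(-9153, 35193), Rational(1, 2)) = Pow(26040, Rational(1, 2)) = Mul(2, Pow(6510, Rational(1, 2)))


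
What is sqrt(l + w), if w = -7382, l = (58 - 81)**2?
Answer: I*sqrt(6853) ≈ 82.783*I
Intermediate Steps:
l = 529 (l = (-23)**2 = 529)
sqrt(l + w) = sqrt(529 - 7382) = sqrt(-6853) = I*sqrt(6853)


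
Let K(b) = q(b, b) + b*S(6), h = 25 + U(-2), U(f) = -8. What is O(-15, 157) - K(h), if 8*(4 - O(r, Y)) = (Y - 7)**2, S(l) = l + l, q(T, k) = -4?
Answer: -6017/2 ≈ -3008.5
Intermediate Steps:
S(l) = 2*l
O(r, Y) = 4 - (-7 + Y)**2/8 (O(r, Y) = 4 - (Y - 7)**2/8 = 4 - (-7 + Y)**2/8)
h = 17 (h = 25 - 8 = 17)
K(b) = -4 + 12*b (K(b) = -4 + b*(2*6) = -4 + b*12 = -4 + 12*b)
O(-15, 157) - K(h) = (4 - (-7 + 157)**2/8) - (-4 + 12*17) = (4 - 1/8*150**2) - (-4 + 204) = (4 - 1/8*22500) - 1*200 = (4 - 5625/2) - 200 = -5617/2 - 200 = -6017/2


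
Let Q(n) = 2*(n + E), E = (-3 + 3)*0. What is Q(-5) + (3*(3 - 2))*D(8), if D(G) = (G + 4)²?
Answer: 422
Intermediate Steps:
D(G) = (4 + G)²
E = 0 (E = 0*0 = 0)
Q(n) = 2*n (Q(n) = 2*(n + 0) = 2*n)
Q(-5) + (3*(3 - 2))*D(8) = 2*(-5) + (3*(3 - 2))*(4 + 8)² = -10 + (3*1)*12² = -10 + 3*144 = -10 + 432 = 422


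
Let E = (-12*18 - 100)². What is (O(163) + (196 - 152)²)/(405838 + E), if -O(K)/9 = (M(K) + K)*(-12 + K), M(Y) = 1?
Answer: -110470/252847 ≈ -0.43690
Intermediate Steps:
E = 99856 (E = (-216 - 100)² = (-316)² = 99856)
O(K) = -9*(1 + K)*(-12 + K)
(O(163) + (196 - 152)²)/(405838 + E) = ((108 - 9*163² + 99*163) + (196 - 152)²)/(405838 + 99856) = ((108 - 9*26569 + 16137) + 44²)/505694 = ((108 - 239121 + 16137) + 1936)*(1/505694) = (-222876 + 1936)*(1/505694) = -220940*1/505694 = -110470/252847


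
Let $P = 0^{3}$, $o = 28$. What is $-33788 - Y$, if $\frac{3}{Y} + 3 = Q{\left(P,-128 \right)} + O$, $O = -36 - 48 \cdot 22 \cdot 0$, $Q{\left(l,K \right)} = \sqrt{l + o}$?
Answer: $- \frac{50445367}{1493} + \frac{6 \sqrt{7}}{1493} \approx -33788.0$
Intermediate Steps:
$P = 0$
$Q{\left(l,K \right)} = \sqrt{28 + l}$ ($Q{\left(l,K \right)} = \sqrt{l + 28} = \sqrt{28 + l}$)
$O = -36$ ($O = -36 - 0 = -36 + 0 = -36$)
$Y = \frac{3}{-39 + 2 \sqrt{7}}$ ($Y = \frac{3}{-3 - \left(36 - \sqrt{28 + 0}\right)} = \frac{3}{-3 - \left(36 - \sqrt{28}\right)} = \frac{3}{-3 - \left(36 - 2 \sqrt{7}\right)} = \frac{3}{-39 + 2 \sqrt{7}} \approx -0.088998$)
$-33788 - Y = -33788 - \left(- \frac{117}{1493} - \frac{6 \sqrt{7}}{1493}\right) = -33788 + \left(\frac{117}{1493} + \frac{6 \sqrt{7}}{1493}\right) = - \frac{50445367}{1493} + \frac{6 \sqrt{7}}{1493}$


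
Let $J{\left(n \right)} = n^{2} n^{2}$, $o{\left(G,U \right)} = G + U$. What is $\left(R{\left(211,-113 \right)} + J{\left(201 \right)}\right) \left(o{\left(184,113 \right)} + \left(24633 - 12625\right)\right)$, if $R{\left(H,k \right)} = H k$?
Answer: $20084429668190$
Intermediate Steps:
$J{\left(n \right)} = n^{4}$
$\left(R{\left(211,-113 \right)} + J{\left(201 \right)}\right) \left(o{\left(184,113 \right)} + \left(24633 - 12625\right)\right) = \left(211 \left(-113\right) + 201^{4}\right) \left(\left(184 + 113\right) + \left(24633 - 12625\right)\right) = \left(-23843 + 1632240801\right) \left(297 + \left(24633 - 12625\right)\right) = 1632216958 \left(297 + 12008\right) = 1632216958 \cdot 12305 = 20084429668190$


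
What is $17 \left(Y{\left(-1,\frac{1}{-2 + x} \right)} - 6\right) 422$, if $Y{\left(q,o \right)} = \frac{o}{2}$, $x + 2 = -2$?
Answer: $- \frac{261851}{6} \approx -43642.0$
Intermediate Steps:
$x = -4$ ($x = -2 - 2 = -4$)
$Y{\left(q,o \right)} = \frac{o}{2}$ ($Y{\left(q,o \right)} = o \frac{1}{2} = \frac{o}{2}$)
$17 \left(Y{\left(-1,\frac{1}{-2 + x} \right)} - 6\right) 422 = 17 \left(\frac{1}{2 \left(-2 - 4\right)} - 6\right) 422 = 17 \left(\frac{1}{2 \left(-6\right)} - 6\right) 422 = 17 \left(\frac{1}{2} \left(- \frac{1}{6}\right) - 6\right) 422 = 17 \left(- \frac{1}{12} - 6\right) 422 = 17 \left(- \frac{73}{12}\right) 422 = \left(- \frac{1241}{12}\right) 422 = - \frac{261851}{6}$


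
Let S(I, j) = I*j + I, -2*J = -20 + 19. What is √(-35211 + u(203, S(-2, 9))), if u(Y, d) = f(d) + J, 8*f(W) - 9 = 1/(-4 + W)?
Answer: I*√20280603/24 ≈ 187.64*I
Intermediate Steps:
f(W) = 9/8 + 1/(8*(-4 + W))
J = ½ (J = -(-20 + 19)/2 = -½*(-1) = ½ ≈ 0.50000)
S(I, j) = I + I*j
u(Y, d) = ½ + (-35 + 9*d)/(8*(-4 + d)) (u(Y, d) = (-35 + 9*d)/(8*(-4 + d)) + ½ = ½ + (-35 + 9*d)/(8*(-4 + d)))
√(-35211 + u(203, S(-2, 9))) = √(-35211 + (-51 + 13*(-2*(1 + 9)))/(8*(-4 - 2*(1 + 9)))) = √(-35211 + (-51 + 13*(-2*10))/(8*(-4 - 2*10))) = √(-35211 + (-51 + 13*(-20))/(8*(-4 - 20))) = √(-35211 + (⅛)*(-51 - 260)/(-24)) = √(-35211 + (⅛)*(-1/24)*(-311)) = √(-35211 + 311/192) = √(-6760201/192) = I*√20280603/24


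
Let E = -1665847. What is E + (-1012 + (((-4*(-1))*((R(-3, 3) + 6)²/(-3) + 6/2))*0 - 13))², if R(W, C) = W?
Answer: -615222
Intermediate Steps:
E + (-1012 + (((-4*(-1))*((R(-3, 3) + 6)²/(-3) + 6/2))*0 - 13))² = -1665847 + (-1012 + (((-4*(-1))*((-3 + 6)²/(-3) + 6/2))*0 - 13))² = -1665847 + (-1012 + ((4*(3²*(-⅓) + 6*(½)))*0 - 13))² = -1665847 + (-1012 + ((4*(9*(-⅓) + 3))*0 - 13))² = -1665847 + (-1012 + ((4*(-3 + 3))*0 - 13))² = -1665847 + (-1012 + ((4*0)*0 - 13))² = -1665847 + (-1012 + (0*0 - 13))² = -1665847 + (-1012 + (0 - 13))² = -1665847 + (-1012 - 13)² = -1665847 + (-1025)² = -1665847 + 1050625 = -615222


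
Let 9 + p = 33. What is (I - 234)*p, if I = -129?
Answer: -8712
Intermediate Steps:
p = 24 (p = -9 + 33 = 24)
(I - 234)*p = (-129 - 234)*24 = -363*24 = -8712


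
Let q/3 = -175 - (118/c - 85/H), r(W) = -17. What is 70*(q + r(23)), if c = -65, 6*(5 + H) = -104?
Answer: -33409838/871 ≈ -38358.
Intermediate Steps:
H = -67/3 (H = -5 + (⅙)*(-104) = -5 - 52/3 = -67/3 ≈ -22.333)
q = -2312382/4355 (q = 3*(-175 - (118/(-65) - 85/(-67/3))) = 3*(-175 - (118*(-1/65) - 85*(-3/67))) = 3*(-175 - (-118/65 + 255/67)) = 3*(-175 - 1*8669/4355) = 3*(-175 - 8669/4355) = 3*(-770794/4355) = -2312382/4355 ≈ -530.97)
70*(q + r(23)) = 70*(-2312382/4355 - 17) = 70*(-2386417/4355) = -33409838/871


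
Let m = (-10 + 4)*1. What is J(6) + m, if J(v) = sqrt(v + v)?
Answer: -6 + 2*sqrt(3) ≈ -2.5359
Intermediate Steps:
J(v) = sqrt(2)*sqrt(v) (J(v) = sqrt(2*v) = sqrt(2)*sqrt(v))
m = -6 (m = -6*1 = -6)
J(6) + m = sqrt(2)*sqrt(6) - 6 = 2*sqrt(3) - 6 = -6 + 2*sqrt(3)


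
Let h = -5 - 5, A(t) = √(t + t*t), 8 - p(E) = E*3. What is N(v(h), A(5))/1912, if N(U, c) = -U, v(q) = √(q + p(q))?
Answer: -√7/956 ≈ -0.0027675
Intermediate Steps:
p(E) = 8 - 3*E (p(E) = 8 - E*3 = 8 - 3*E)
A(t) = √(t + t²)
h = -10
v(q) = √(8 - 2*q) (v(q) = √(q + (8 - 3*q)) = √(8 - 2*q))
N(v(h), A(5))/1912 = -√(8 - 2*(-10))/1912 = -√(8 + 20)*(1/1912) = -√28*(1/1912) = -2*√7*(1/1912) = -√7/956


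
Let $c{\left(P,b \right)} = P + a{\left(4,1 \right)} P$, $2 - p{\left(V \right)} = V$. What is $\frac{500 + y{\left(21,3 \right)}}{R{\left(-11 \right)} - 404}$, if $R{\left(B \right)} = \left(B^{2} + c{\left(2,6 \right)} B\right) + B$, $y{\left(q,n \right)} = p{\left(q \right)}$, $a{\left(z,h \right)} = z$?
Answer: $- \frac{481}{404} \approx -1.1906$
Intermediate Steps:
$p{\left(V \right)} = 2 - V$
$y{\left(q,n \right)} = 2 - q$
$c{\left(P,b \right)} = 5 P$ ($c{\left(P,b \right)} = P + 4 P = 5 P$)
$R{\left(B \right)} = B^{2} + 11 B$ ($R{\left(B \right)} = \left(B^{2} + 5 \cdot 2 B\right) + B = \left(B^{2} + 10 B\right) + B = B^{2} + 11 B$)
$\frac{500 + y{\left(21,3 \right)}}{R{\left(-11 \right)} - 404} = \frac{500 + \left(2 - 21\right)}{- 11 \left(11 - 11\right) - 404} = \frac{500 + \left(2 - 21\right)}{\left(-11\right) 0 - 404} = \frac{500 - 19}{0 - 404} = \frac{481}{-404} = 481 \left(- \frac{1}{404}\right) = - \frac{481}{404}$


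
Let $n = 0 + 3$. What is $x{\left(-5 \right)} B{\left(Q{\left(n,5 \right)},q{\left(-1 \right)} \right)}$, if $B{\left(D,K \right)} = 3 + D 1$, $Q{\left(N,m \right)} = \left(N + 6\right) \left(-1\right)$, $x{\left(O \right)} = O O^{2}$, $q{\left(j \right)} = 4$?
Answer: $750$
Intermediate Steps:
$n = 3$
$x{\left(O \right)} = O^{3}$
$Q{\left(N,m \right)} = -6 - N$ ($Q{\left(N,m \right)} = \left(6 + N\right) \left(-1\right) = -6 - N$)
$B{\left(D,K \right)} = 3 + D$
$x{\left(-5 \right)} B{\left(Q{\left(n,5 \right)},q{\left(-1 \right)} \right)} = \left(-5\right)^{3} \left(3 - 9\right) = - 125 \left(3 - 9\right) = \left(-125\right) \left(-6\right) = 750$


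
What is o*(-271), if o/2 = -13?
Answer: 7046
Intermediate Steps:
o = -26 (o = 2*(-13) = -26)
o*(-271) = -26*(-271) = 7046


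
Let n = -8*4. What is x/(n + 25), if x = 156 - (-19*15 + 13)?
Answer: -428/7 ≈ -61.143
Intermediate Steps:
n = -32
x = 428 (x = 156 - (-285 + 13) = 156 - 1*(-272) = 156 + 272 = 428)
x/(n + 25) = 428/(-32 + 25) = 428/(-7) = 428*(-1/7) = -428/7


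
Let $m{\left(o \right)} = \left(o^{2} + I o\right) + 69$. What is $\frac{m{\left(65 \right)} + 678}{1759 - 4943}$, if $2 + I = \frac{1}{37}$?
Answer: $- \frac{179219}{117808} \approx -1.5213$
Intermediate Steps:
$I = - \frac{73}{37}$ ($I = -2 + \frac{1}{37} = - \frac{73}{37} \approx -1.973$)
$m{\left(o \right)} = 69 + o^{2} - \frac{73 o}{37}$ ($m{\left(o \right)} = \left(o^{2} - \frac{73 o}{37}\right) + 69 = 69 + o^{2} - \frac{73 o}{37}$)
$\frac{m{\left(65 \right)} + 678}{1759 - 4943} = \frac{\left(69 + 65^{2} - \frac{4745}{37}\right) + 678}{1759 - 4943} = \frac{\left(69 + 4225 - \frac{4745}{37}\right) + 678}{-3184} = \left(\frac{154133}{37} + 678\right) \left(- \frac{1}{3184}\right) = \frac{179219}{37} \left(- \frac{1}{3184}\right) = - \frac{179219}{117808}$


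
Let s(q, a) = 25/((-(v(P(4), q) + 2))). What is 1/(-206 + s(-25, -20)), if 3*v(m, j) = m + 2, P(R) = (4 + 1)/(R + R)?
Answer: -23/4938 ≈ -0.0046578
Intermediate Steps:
P(R) = 5/(2*R) (P(R) = 5/((2*R)) = 5*(1/(2*R)) = 5/(2*R))
v(m, j) = ⅔ + m/3 (v(m, j) = (m + 2)/3 = (2 + m)/3 = ⅔ + m/3)
s(q, a) = -200/23 (s(q, a) = 25/((-((⅔ + ((5/2)/4)/3) + 2))) = 25/((-((⅔ + ((5/2)*(¼))/3) + 2))) = 25/((-((⅔ + (⅓)*(5/8)) + 2))) = 25/((-((⅔ + 5/24) + 2))) = 25/((-(7/8 + 2))) = 25/((-1*23/8)) = 25/(-23/8) = 25*(-8/23) = -200/23)
1/(-206 + s(-25, -20)) = 1/(-206 - 200/23) = 1/(-4938/23) = -23/4938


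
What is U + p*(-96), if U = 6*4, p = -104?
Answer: 10008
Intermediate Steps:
U = 24
U + p*(-96) = 24 - 104*(-96) = 24 + 9984 = 10008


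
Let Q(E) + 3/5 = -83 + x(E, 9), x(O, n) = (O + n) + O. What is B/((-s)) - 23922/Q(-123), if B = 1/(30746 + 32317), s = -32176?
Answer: 34671779382469/464667355152 ≈ 74.616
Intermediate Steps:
x(O, n) = n + 2*O
Q(E) = -373/5 + 2*E (Q(E) = -⅗ + (-83 + (9 + 2*E)) = -⅗ + (-74 + 2*E) = -373/5 + 2*E)
B = 1/63063 ≈ 1.5857e-5
B/((-s)) - 23922/Q(-123) = 1/(63063*((-1*(-32176)))) - 23922/(-373/5 + 2*(-123)) = (1/63063)/32176 - 23922/(-373/5 - 246) = (1/63063)*(1/32176) - 23922/(-1603/5) = 1/2029115088 - 23922*(-5/1603) = 1/2029115088 + 119610/1603 = 34671779382469/464667355152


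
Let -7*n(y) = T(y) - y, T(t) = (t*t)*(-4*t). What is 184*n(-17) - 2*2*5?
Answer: -3619236/7 ≈ -5.1703e+5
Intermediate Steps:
T(t) = -4*t³ (T(t) = t²*(-4*t) = -4*t³)
n(y) = y/7 + 4*y³/7 (n(y) = -(-4*y³ - y)/7 = -(-y - 4*y³)/7 = y/7 + 4*y³/7)
184*n(-17) - 2*2*5 = 184*((⅐)*(-17)*(1 + 4*(-17)²)) - 2*2*5 = 184*((⅐)*(-17)*(1 + 4*289)) - 4*5 = 184*((⅐)*(-17)*(1 + 1156)) - 20 = 184*((⅐)*(-17)*1157) - 20 = 184*(-19669/7) - 20 = -3619096/7 - 20 = -3619236/7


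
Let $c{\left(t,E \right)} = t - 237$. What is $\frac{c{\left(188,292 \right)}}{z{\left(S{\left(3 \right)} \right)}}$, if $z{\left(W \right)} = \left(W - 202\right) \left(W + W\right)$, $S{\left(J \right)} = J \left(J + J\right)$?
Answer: $\frac{49}{6624} \approx 0.0073973$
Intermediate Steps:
$S{\left(J \right)} = 2 J^{2}$ ($S{\left(J \right)} = J 2 J = 2 J^{2}$)
$c{\left(t,E \right)} = -237 + t$
$z{\left(W \right)} = 2 W \left(-202 + W\right)$ ($z{\left(W \right)} = \left(-202 + W\right) 2 W = 2 W \left(-202 + W\right)$)
$\frac{c{\left(188,292 \right)}}{z{\left(S{\left(3 \right)} \right)}} = \frac{-237 + 188}{2 \cdot 2 \cdot 3^{2} \left(-202 + 2 \cdot 3^{2}\right)} = - \frac{49}{2 \cdot 2 \cdot 9 \left(-202 + 2 \cdot 9\right)} = - \frac{49}{2 \cdot 18 \left(-202 + 18\right)} = - \frac{49}{2 \cdot 18 \left(-184\right)} = - \frac{49}{-6624} = \left(-49\right) \left(- \frac{1}{6624}\right) = \frac{49}{6624}$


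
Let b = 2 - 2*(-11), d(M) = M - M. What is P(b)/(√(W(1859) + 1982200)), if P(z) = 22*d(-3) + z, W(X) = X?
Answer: 8*√4499/31493 ≈ 0.017039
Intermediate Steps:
d(M) = 0
b = 24 (b = 2 + 22 = 24)
P(z) = z (P(z) = 22*0 + z = 0 + z = z)
P(b)/(√(W(1859) + 1982200)) = 24/(√(1859 + 1982200)) = 24/(√1984059) = 24/((21*√4499)) = 24*(√4499/94479) = 8*√4499/31493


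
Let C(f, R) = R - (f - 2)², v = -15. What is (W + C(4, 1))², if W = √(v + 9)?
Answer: (-3 + I*√6)² ≈ 3.0 - 14.697*I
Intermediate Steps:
W = I*√6 (W = √(-15 + 9) = √(-6) = I*√6 ≈ 2.4495*I)
C(f, R) = R - (-2 + f)²
(W + C(4, 1))² = (I*√6 + (1 - (-2 + 4)²))² = (I*√6 + (1 - 1*2²))² = (I*√6 + (1 - 1*4))² = (I*√6 + (1 - 4))² = (I*√6 - 3)² = (-3 + I*√6)²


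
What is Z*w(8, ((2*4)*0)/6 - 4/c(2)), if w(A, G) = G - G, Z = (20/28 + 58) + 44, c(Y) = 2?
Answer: 0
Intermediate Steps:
Z = 719/7 (Z = (20*(1/28) + 58) + 44 = (5/7 + 58) + 44 = 411/7 + 44 = 719/7 ≈ 102.71)
w(A, G) = 0
Z*w(8, ((2*4)*0)/6 - 4/c(2)) = (719/7)*0 = 0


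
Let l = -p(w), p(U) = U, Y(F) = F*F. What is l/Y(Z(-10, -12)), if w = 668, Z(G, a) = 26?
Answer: -167/169 ≈ -0.98817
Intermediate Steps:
Y(F) = F**2
l = -668 (l = -1*668 = -668)
l/Y(Z(-10, -12)) = -668/(26**2) = -668/676 = -668*1/676 = -167/169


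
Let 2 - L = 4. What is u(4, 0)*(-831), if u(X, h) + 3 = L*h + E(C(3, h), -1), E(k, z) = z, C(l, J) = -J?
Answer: 3324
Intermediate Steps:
L = -2 (L = 2 - 1*4 = 2 - 4 = -2)
u(X, h) = -4 - 2*h (u(X, h) = -3 + (-2*h - 1) = -3 + (-1 - 2*h) = -4 - 2*h)
u(4, 0)*(-831) = (-4 - 2*0)*(-831) = (-4 + 0)*(-831) = -4*(-831) = 3324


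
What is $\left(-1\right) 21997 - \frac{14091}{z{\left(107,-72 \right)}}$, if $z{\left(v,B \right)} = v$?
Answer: $- \frac{2367770}{107} \approx -22129.0$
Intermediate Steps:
$\left(-1\right) 21997 - \frac{14091}{z{\left(107,-72 \right)}} = \left(-1\right) 21997 - \frac{14091}{107} = -21997 - \frac{14091}{107} = - \frac{2367770}{107}$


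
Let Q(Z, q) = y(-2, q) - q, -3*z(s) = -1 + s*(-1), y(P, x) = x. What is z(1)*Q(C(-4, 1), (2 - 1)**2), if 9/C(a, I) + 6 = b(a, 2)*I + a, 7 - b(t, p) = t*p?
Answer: 0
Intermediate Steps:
b(t, p) = 7 - p*t (b(t, p) = 7 - t*p = 7 - p*t)
C(a, I) = 9/(-6 + a + I*(7 - 2*a)) (C(a, I) = 9/(-6 + ((7 - 1*2*a)*I + a)) = 9/(-6 + ((7 - 2*a)*I + a)) = 9/(-6 + (I*(7 - 2*a) + a)) = 9/(-6 + (a + I*(7 - 2*a))) = 9/(-6 + a + I*(7 - 2*a)))
z(s) = 1/3 + s/3 (z(s) = -(-1 + s*(-1))/3 = -(-1 - s)/3 = 1/3 + s/3)
Q(Z, q) = 0 (Q(Z, q) = q - q = 0)
z(1)*Q(C(-4, 1), (2 - 1)**2) = (1/3 + (1/3)*1)*0 = (1/3 + 1/3)*0 = (2/3)*0 = 0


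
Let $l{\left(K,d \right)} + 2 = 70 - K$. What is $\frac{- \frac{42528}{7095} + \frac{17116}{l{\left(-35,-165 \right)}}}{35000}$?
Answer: $\frac{9754803}{2131456250} \approx 0.0045766$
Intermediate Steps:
$l{\left(K,d \right)} = 68 - K$ ($l{\left(K,d \right)} = -2 - \left(-70 + K\right) = 68 - K$)
$\frac{- \frac{42528}{7095} + \frac{17116}{l{\left(-35,-165 \right)}}}{35000} = \frac{- \frac{42528}{7095} + \frac{17116}{68 - -35}}{35000} = \left(\left(-42528\right) \frac{1}{7095} + \frac{17116}{68 + 35}\right) \frac{1}{35000} = \left(- \frac{14176}{2365} + \frac{17116}{103}\right) \frac{1}{35000} = \frac{39019212}{243595} \cdot \frac{1}{35000} = \frac{9754803}{2131456250}$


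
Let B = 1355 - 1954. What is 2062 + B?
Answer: 1463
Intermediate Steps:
B = -599
2062 + B = 2062 - 599 = 1463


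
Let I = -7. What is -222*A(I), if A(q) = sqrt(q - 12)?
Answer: -222*I*sqrt(19) ≈ -967.68*I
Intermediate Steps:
A(q) = sqrt(-12 + q)
-222*A(I) = -222*sqrt(-12 - 7) = -222*I*sqrt(19)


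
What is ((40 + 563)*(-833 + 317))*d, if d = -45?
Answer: 14001660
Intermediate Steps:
((40 + 563)*(-833 + 317))*d = ((40 + 563)*(-833 + 317))*(-45) = (603*(-516))*(-45) = -311148*(-45) = 14001660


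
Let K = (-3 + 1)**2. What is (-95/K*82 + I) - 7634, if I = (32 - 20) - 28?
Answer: -19195/2 ≈ -9597.5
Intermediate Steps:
K = 4 (K = (-2)**2 = 4)
I = -16 (I = 12 - 28 = -16)
(-95/K*82 + I) - 7634 = (-95/4*82 - 16) - 7634 = (-3895/2 - 16) - 7634 = -3927/2 - 7634 = -19195/2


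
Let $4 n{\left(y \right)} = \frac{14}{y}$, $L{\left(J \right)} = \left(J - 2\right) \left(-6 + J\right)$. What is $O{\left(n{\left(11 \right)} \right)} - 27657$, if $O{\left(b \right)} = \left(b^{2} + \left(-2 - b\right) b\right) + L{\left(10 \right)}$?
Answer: $- \frac{303882}{11} \approx -27626.0$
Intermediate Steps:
$L{\left(J \right)} = \left(-6 + J\right) \left(-2 + J\right)$ ($L{\left(J \right)} = \left(-2 + J\right) \left(-6 + J\right) = \left(-6 + J\right) \left(-2 + J\right)$)
$n{\left(y \right)} = \frac{7}{2 y}$ ($n{\left(y \right)} = \frac{14 \frac{1}{y}}{4} = \frac{7}{2 y}$)
$O{\left(b \right)} = 32 + b^{2} + b \left(-2 - b\right)$ ($O{\left(b \right)} = \left(b^{2} + \left(-2 - b\right) b\right) + \left(12 + 10^{2} - 80\right) = \left(b^{2} + b \left(-2 - b\right)\right) + \left(12 + 100 - 80\right) = \left(b^{2} + b \left(-2 - b\right)\right) + 32 = 32 + b^{2} + b \left(-2 - b\right)$)
$O{\left(n{\left(11 \right)} \right)} - 27657 = \left(32 - 2 \frac{7}{2 \cdot 11}\right) - 27657 = \left(32 - 2 \cdot \frac{7}{2} \cdot \frac{1}{11}\right) - 27657 = \left(32 - \frac{7}{11}\right) - 27657 = \frac{345}{11} - 27657 = - \frac{303882}{11}$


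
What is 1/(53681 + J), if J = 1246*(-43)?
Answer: 1/103 ≈ 0.0097087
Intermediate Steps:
J = -53578
1/(53681 + J) = 1/(53681 - 53578) = 1/103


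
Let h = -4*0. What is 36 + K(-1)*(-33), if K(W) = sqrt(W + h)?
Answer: 36 - 33*I ≈ 36.0 - 33.0*I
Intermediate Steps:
h = 0
K(W) = sqrt(W) (K(W) = sqrt(W + 0) = sqrt(W))
36 + K(-1)*(-33) = 36 + sqrt(-1)*(-33) = 36 + I*(-33) = 36 - 33*I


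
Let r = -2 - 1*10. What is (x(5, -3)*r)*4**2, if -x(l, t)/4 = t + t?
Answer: -4608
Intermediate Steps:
r = -12 (r = -2 - 10 = -12)
x(l, t) = -8*t (x(l, t) = -4*(t + t) = -8*t)
(x(5, -3)*r)*4**2 = (-8*(-3)*(-12))*4**2 = (24*(-12))*16 = -288*16 = -4608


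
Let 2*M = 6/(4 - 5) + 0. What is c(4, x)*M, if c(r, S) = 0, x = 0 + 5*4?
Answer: 0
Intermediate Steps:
x = 20 (x = 0 + 20 = 20)
M = -3 (M = (6/(4 - 5) + 0)/2 = (6/(-1) + 0)/2 = (6*(-1) + 0)/2 = (-6 + 0)/2 = (½)*(-6) = -3)
c(4, x)*M = 0*(-3) = 0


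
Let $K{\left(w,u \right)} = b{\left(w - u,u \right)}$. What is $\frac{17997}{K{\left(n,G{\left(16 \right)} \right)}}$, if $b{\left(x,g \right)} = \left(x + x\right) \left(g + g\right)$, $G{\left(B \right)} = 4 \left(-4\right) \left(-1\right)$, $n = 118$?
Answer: $\frac{5999}{2176} \approx 2.7569$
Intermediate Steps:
$G{\left(B \right)} = 16$ ($G{\left(B \right)} = \left(-16\right) \left(-1\right) = 16$)
$b{\left(x,g \right)} = 4 g x$ ($b{\left(x,g \right)} = 2 x 2 g = 4 g x$)
$K{\left(w,u \right)} = 4 u \left(w - u\right)$
$\frac{17997}{K{\left(n,G{\left(16 \right)} \right)}} = \frac{17997}{4 \cdot 16 \left(118 - 16\right)} = \frac{17997}{4 \cdot 16 \cdot 102} = \frac{17997}{6528} = 17997 \cdot \frac{1}{6528} = \frac{5999}{2176}$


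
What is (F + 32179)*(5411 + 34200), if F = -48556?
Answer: -648709347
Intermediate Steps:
(F + 32179)*(5411 + 34200) = (-48556 + 32179)*(5411 + 34200) = -16377*39611 = -648709347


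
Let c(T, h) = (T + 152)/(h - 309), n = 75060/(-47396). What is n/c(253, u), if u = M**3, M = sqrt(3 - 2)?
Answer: 42812/35547 ≈ 1.2044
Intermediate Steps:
n = -18765/11849 (n = 75060*(-1/47396) = -18765/11849 ≈ -1.5837)
M = 1 (M = sqrt(1) = 1)
u = 1 (u = 1**3 = 1)
c(T, h) = (152 + T)/(-309 + h)
n/c(253, u) = -18765*(-309 + 1)/(152 + 253)/11849 = -18765/(11849*(405/(-308))) = -18765/(11849*((-1/308*405))) = -18765/(11849*(-405/308)) = -18765/11849*(-308/405) = 42812/35547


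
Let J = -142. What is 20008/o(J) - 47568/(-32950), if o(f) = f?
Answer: -163127236/1169725 ≈ -139.46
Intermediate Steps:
20008/o(J) - 47568/(-32950) = 20008/(-142) - 47568/(-32950) = 20008*(-1/142) - 47568*(-1/32950) = -10004/71 + 23784/16475 = -163127236/1169725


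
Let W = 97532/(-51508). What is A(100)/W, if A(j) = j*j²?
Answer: -12877000000/24383 ≈ -5.2811e+5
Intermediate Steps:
A(j) = j³
W = -24383/12877 (W = 97532*(-1/51508) = -24383/12877 ≈ -1.8935)
A(100)/W = 100³/(-24383/12877) = 1000000*(-12877/24383) = -12877000000/24383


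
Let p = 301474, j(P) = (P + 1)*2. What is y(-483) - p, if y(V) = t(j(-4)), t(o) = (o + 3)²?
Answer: -301465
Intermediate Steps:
j(P) = 2 + 2*P (j(P) = (1 + P)*2 = 2 + 2*P)
t(o) = (3 + o)²
y(V) = 9 (y(V) = (3 + (2 + 2*(-4)))² = (3 + (2 - 8))² = (3 - 6)² = (-3)² = 9)
y(-483) - p = 9 - 1*301474 = 9 - 301474 = -301465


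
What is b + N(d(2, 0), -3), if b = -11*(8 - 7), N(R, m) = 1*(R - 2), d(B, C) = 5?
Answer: -8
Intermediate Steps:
N(R, m) = -2 + R (N(R, m) = 1*(-2 + R) = -2 + R)
b = -11 (b = -11*1 = -11)
b + N(d(2, 0), -3) = -11 + (-2 + 5) = -11 + 3 = -8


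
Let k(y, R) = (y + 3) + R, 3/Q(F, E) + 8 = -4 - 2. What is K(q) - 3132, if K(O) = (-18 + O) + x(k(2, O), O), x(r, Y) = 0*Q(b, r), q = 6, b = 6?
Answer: -3144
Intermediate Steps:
Q(F, E) = -3/14 (Q(F, E) = 3/(-8 + (-4 - 2)) = 3/(-8 - 6) = 3/(-14) = 3*(-1/14) = -3/14)
k(y, R) = 3 + R + y (k(y, R) = (3 + y) + R = 3 + R + y)
x(r, Y) = 0 (x(r, Y) = 0*(-3/14) = 0)
K(O) = -18 + O (K(O) = (-18 + O) + 0 = -18 + O)
K(q) - 3132 = (-18 + 6) - 3132 = -12 - 3132 = -3144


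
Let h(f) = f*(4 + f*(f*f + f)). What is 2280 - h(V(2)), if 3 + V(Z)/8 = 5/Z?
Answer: 2104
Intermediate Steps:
V(Z) = -24 + 40/Z (V(Z) = -24 + 8*(5/Z) = -24 + 40/Z)
h(f) = f*(4 + f*(f + f²)) (h(f) = f*(4 + f*(f² + f)) = f*(4 + f*(f + f²)))
2280 - h(V(2)) = 2280 - (-24 + 40/2)*(4 + (-24 + 40/2)² + (-24 + 40/2)³) = 2280 - (-24 + 40*(½))*(4 + (-24 + 40*(½))² + (-24 + 40*(½))³) = 2280 - (-24 + 20)*(4 + (-24 + 20)² + (-24 + 20)³) = 2280 - (-4)*(4 + (-4)² + (-4)³) = 2280 - (-4)*(4 + 16 - 64) = 2280 - (-4)*(-44) = 2280 - 1*176 = 2280 - 176 = 2104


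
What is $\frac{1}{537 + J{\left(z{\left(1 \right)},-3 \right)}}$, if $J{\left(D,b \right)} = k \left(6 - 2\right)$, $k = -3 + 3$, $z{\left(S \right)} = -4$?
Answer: $\frac{1}{537} \approx 0.0018622$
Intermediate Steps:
$k = 0$
$J{\left(D,b \right)} = 0$ ($J{\left(D,b \right)} = 0 \left(6 - 2\right) = 0 \cdot 4 = 0$)
$\frac{1}{537 + J{\left(z{\left(1 \right)},-3 \right)}} = \frac{1}{537 + 0} = \frac{1}{537}$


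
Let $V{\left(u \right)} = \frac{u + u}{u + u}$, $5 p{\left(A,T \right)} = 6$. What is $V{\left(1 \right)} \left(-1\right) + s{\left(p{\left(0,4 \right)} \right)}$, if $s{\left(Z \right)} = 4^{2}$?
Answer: $15$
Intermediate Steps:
$p{\left(A,T \right)} = \frac{6}{5}$ ($p{\left(A,T \right)} = \frac{1}{5} \cdot 6 = \frac{6}{5}$)
$V{\left(u \right)} = 1$ ($V{\left(u \right)} = \frac{2 u}{2 u} = 2 u \frac{1}{2 u} = 1$)
$s{\left(Z \right)} = 16$
$V{\left(1 \right)} \left(-1\right) + s{\left(p{\left(0,4 \right)} \right)} = 1 \left(-1\right) + 16 = -1 + 16 = 15$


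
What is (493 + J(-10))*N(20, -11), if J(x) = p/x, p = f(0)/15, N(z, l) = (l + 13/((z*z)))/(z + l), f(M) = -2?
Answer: -10138357/16875 ≈ -600.79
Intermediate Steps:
N(z, l) = (l + 13/z**2)/(l + z) (N(z, l) = (l + 13/(z**2))/(l + z) = (l + 13/z**2)/(l + z))
p = -2/15 ≈ -0.13333
J(x) = -2/(15*x)
(493 + J(-10))*N(20, -11) = (493 - 2/15/(-10))*((13 - 11*20**2)/(20**2*(-11 + 20))) = (493 - 2/15*(-1/10))*((1/400)*(13 - 11*400)/9) = (493 + 1/75)*((1/400)*(1/9)*(13 - 4400)) = 36976*((1/400)*(1/9)*(-4387))/75 = (36976/75)*(-4387/3600) = -10138357/16875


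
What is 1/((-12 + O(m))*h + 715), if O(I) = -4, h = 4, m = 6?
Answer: 1/651 ≈ 0.0015361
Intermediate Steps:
1/((-12 + O(m))*h + 715) = 1/((-12 - 4)*4 + 715) = 1/(-16*4 + 715) = 1/(-64 + 715) = 1/651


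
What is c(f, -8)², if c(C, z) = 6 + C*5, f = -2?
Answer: 16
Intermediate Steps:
c(C, z) = 6 + 5*C
c(f, -8)² = (6 + 5*(-2))² = (6 - 10)² = (-4)² = 16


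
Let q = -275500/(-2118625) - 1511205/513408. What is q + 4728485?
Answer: 13715360077242269/2900584064 ≈ 4.7285e+6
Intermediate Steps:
q = -8160620771/2900584064 (q = -275500*(-1/2118625) - 1511205*1/513408 = 2204/16949 - 503735/171136 = -8160620771/2900584064 ≈ -2.8134)
q + 4728485 = -8160620771/2900584064 + 4728485 = 13715360077242269/2900584064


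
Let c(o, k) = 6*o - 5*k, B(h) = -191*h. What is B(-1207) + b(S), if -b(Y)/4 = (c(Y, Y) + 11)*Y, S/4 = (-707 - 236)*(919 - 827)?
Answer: -481687126711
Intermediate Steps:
c(o, k) = -5*k + 6*o
S = -347024 (S = 4*((-707 - 236)*(919 - 827)) = 4*(-943*92) = 4*(-86756) = -347024)
b(Y) = -4*Y*(11 + Y) (b(Y) = -4*((-5*Y + 6*Y) + 11)*Y = -4*(Y + 11)*Y = -4*(11 + Y)*Y = -4*Y*(11 + Y))
B(-1207) + b(S) = -191*(-1207) - 4*(-347024)*(11 - 347024) = 230537 - 4*(-347024)*(-347013) = 230537 - 481687357248 = -481687126711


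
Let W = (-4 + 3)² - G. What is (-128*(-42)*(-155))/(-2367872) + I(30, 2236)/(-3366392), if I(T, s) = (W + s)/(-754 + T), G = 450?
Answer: 15866646487793/45087017180192 ≈ 0.35191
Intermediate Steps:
W = -449 (W = (-4 + 3)² - 1*450 = (-1)² - 450 = 1 - 450 = -449)
I(T, s) = (-449 + s)/(-754 + T)
(-128*(-42)*(-155))/(-2367872) + I(30, 2236)/(-3366392) = (-128*(-42)*(-155))/(-2367872) + ((-449 + 2236)/(-754 + 30))/(-3366392) = (5376*(-155))*(-1/2367872) + (1787/(-724))*(-1/3366392) = -833280*(-1/2367872) - 1/724*1787*(-1/3366392) = 6510/18499 - 1787/724*(-1/3366392) = 6510/18499 + 1787/2437267808 = 15866646487793/45087017180192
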